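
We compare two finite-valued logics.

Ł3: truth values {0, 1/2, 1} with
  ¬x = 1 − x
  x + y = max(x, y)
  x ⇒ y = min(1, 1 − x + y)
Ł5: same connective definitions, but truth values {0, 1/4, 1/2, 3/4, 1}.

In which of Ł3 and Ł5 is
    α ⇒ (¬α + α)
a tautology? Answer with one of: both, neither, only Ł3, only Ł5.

In Ł3: every assignment gives 1 — tautology.
In Ł5: every assignment gives 1 — tautology.

both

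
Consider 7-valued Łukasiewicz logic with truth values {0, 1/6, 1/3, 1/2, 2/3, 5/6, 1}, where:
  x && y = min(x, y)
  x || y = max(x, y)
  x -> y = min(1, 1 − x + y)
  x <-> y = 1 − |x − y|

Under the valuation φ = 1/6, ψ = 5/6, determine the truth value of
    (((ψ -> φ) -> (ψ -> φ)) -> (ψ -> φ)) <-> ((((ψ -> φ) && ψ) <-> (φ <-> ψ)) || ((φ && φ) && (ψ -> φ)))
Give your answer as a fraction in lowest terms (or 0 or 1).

1/3

ψ -> φ = 5/6 -> 1/6 = 1/3
ψ -> φ = 5/6 -> 1/6 = 1/3
(ψ -> φ) -> (ψ -> φ) = 1/3 -> 1/3 = 1
ψ -> φ = 5/6 -> 1/6 = 1/3
((ψ -> φ) -> (ψ -> φ)) -> (ψ -> φ) = 1 -> 1/3 = 1/3
ψ -> φ = 5/6 -> 1/6 = 1/3
(ψ -> φ) && ψ = 1/3 && 5/6 = 1/3
φ <-> ψ = 1/6 <-> 5/6 = 1/3
((ψ -> φ) && ψ) <-> (φ <-> ψ) = 1/3 <-> 1/3 = 1
φ && φ = 1/6 && 1/6 = 1/6
ψ -> φ = 5/6 -> 1/6 = 1/3
(φ && φ) && (ψ -> φ) = 1/6 && 1/3 = 1/6
(((ψ -> φ) && ψ) <-> (φ <-> ψ)) || ((φ && φ) && (ψ -> φ)) = 1 || 1/6 = 1
(((ψ -> φ) -> (ψ -> φ)) -> (ψ -> φ)) <-> ((((ψ -> φ) && ψ) <-> (φ <-> ψ)) || ((φ && φ) && (ψ -> φ))) = 1/3 <-> 1 = 1/3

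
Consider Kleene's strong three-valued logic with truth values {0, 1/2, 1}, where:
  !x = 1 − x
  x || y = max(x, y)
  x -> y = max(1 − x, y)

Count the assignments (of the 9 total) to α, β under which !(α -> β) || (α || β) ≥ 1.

5

α = 0, β = 0 ↦ 0  <
α = 0, β = 1/2 ↦ 1/2  <
α = 0, β = 1 ↦ 1  ≥
α = 1/2, β = 0 ↦ 1/2  <
α = 1/2, β = 1/2 ↦ 1/2  <
α = 1/2, β = 1 ↦ 1  ≥
α = 1, β = 0 ↦ 1  ≥
α = 1, β = 1/2 ↦ 1  ≥
α = 1, β = 1 ↦ 1  ≥
So 5 of the 9 assignments meet the threshold.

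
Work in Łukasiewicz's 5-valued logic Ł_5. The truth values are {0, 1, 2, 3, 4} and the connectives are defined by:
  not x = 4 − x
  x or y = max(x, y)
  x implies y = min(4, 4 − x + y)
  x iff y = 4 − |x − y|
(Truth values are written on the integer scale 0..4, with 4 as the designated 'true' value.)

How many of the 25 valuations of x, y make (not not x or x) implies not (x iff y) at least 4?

13

value 4: 13 assignments (counts)
value 3: 5 assignments
value 2: 4 assignments
value 1: 2 assignments
value 0: 1 assignment
So 13 of the 25 assignments meet the threshold.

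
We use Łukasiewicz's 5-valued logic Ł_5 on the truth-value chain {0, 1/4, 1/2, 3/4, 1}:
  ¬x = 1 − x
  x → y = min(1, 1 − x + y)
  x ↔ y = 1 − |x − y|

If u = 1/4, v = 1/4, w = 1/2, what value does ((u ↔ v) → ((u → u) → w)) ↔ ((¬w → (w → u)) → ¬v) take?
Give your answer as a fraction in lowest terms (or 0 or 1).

3/4

u ↔ v = 1/4 ↔ 1/4 = 1
u → u = 1/4 → 1/4 = 1
(u → u) → w = 1 → 1/2 = 1/2
(u ↔ v) → ((u → u) → w) = 1 → 1/2 = 1/2
¬w = ¬1/2 = 1/2
w → u = 1/2 → 1/4 = 3/4
¬w → (w → u) = 1/2 → 3/4 = 1
¬v = ¬1/4 = 3/4
(¬w → (w → u)) → ¬v = 1 → 3/4 = 3/4
((u ↔ v) → ((u → u) → w)) ↔ ((¬w → (w → u)) → ¬v) = 1/2 ↔ 3/4 = 3/4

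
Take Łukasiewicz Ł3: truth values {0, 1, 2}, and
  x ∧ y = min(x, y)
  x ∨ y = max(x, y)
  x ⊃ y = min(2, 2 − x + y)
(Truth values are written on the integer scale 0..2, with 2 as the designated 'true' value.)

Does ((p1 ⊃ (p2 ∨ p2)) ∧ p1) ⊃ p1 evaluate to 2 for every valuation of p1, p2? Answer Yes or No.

p1 = 0, p2 = 0 ↦ 2
p1 = 0, p2 = 1 ↦ 2
p1 = 0, p2 = 2 ↦ 2
p1 = 1, p2 = 0 ↦ 2
p1 = 1, p2 = 1 ↦ 2
p1 = 1, p2 = 2 ↦ 2
p1 = 2, p2 = 0 ↦ 2
p1 = 2, p2 = 1 ↦ 2
p1 = 2, p2 = 2 ↦ 2
Every assignment gives a value ≥ 2.

Yes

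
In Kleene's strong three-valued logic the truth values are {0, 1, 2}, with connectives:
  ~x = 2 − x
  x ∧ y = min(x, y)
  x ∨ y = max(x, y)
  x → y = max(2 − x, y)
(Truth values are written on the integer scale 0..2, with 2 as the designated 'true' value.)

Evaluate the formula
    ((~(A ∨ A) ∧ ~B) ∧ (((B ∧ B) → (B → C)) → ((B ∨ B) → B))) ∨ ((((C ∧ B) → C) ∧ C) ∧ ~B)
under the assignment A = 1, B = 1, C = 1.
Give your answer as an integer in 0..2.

1

A ∨ A = 1 ∨ 1 = 1
~(A ∨ A) = ~1 = 1
~B = ~1 = 1
~(A ∨ A) ∧ ~B = 1 ∧ 1 = 1
B ∧ B = 1 ∧ 1 = 1
B → C = 1 → 1 = 1
(B ∧ B) → (B → C) = 1 → 1 = 1
B ∨ B = 1 ∨ 1 = 1
(B ∨ B) → B = 1 → 1 = 1
((B ∧ B) → (B → C)) → ((B ∨ B) → B) = 1 → 1 = 1
(~(A ∨ A) ∧ ~B) ∧ (((B ∧ B) → (B → C)) → ((B ∨ B) → B)) = 1 ∧ 1 = 1
C ∧ B = 1 ∧ 1 = 1
(C ∧ B) → C = 1 → 1 = 1
((C ∧ B) → C) ∧ C = 1 ∧ 1 = 1
~B = ~1 = 1
(((C ∧ B) → C) ∧ C) ∧ ~B = 1 ∧ 1 = 1
((~(A ∨ A) ∧ ~B) ∧ (((B ∧ B) → (B → C)) → ((B ∨ B) → B))) ∨ ((((C ∧ B) → C) ∧ C) ∧ ~B) = 1 ∨ 1 = 1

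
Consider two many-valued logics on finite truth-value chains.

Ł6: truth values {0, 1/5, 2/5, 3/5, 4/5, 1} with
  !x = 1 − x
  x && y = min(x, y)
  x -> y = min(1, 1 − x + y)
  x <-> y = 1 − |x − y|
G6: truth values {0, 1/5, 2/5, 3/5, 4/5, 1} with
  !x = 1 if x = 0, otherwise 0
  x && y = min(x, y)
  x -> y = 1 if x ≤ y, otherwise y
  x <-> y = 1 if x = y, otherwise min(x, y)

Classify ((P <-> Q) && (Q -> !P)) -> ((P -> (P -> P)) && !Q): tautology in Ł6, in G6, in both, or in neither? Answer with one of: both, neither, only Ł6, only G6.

In Ł6: at P = 1/5, Q = 1/5 the value is 4/5 — not a tautology.
In G6: every assignment gives 1 — tautology.

only G6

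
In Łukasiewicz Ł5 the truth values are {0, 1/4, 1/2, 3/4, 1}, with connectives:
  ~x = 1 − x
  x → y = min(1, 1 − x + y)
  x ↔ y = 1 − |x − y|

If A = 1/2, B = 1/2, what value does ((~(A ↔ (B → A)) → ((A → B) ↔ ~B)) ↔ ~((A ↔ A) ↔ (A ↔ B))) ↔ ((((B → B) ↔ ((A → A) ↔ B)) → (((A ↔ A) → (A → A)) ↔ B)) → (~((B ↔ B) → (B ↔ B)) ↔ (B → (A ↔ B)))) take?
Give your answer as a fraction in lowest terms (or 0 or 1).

1

B → A = 1/2 → 1/2 = 1
A ↔ (B → A) = 1/2 ↔ 1 = 1/2
~(A ↔ (B → A)) = ~1/2 = 1/2
A → B = 1/2 → 1/2 = 1
~B = ~1/2 = 1/2
(A → B) ↔ ~B = 1 ↔ 1/2 = 1/2
~(A ↔ (B → A)) → ((A → B) ↔ ~B) = 1/2 → 1/2 = 1
A ↔ A = 1/2 ↔ 1/2 = 1
A ↔ B = 1/2 ↔ 1/2 = 1
(A ↔ A) ↔ (A ↔ B) = 1 ↔ 1 = 1
~((A ↔ A) ↔ (A ↔ B)) = ~1 = 0
(~(A ↔ (B → A)) → ((A → B) ↔ ~B)) ↔ ~((A ↔ A) ↔ (A ↔ B)) = 1 ↔ 0 = 0
B → B = 1/2 → 1/2 = 1
A → A = 1/2 → 1/2 = 1
(A → A) ↔ B = 1 ↔ 1/2 = 1/2
(B → B) ↔ ((A → A) ↔ B) = 1 ↔ 1/2 = 1/2
A ↔ A = 1/2 ↔ 1/2 = 1
A → A = 1/2 → 1/2 = 1
(A ↔ A) → (A → A) = 1 → 1 = 1
((A ↔ A) → (A → A)) ↔ B = 1 ↔ 1/2 = 1/2
((B → B) ↔ ((A → A) ↔ B)) → (((A ↔ A) → (A → A)) ↔ B) = 1/2 → 1/2 = 1
B ↔ B = 1/2 ↔ 1/2 = 1
B ↔ B = 1/2 ↔ 1/2 = 1
(B ↔ B) → (B ↔ B) = 1 → 1 = 1
~((B ↔ B) → (B ↔ B)) = ~1 = 0
A ↔ B = 1/2 ↔ 1/2 = 1
B → (A ↔ B) = 1/2 → 1 = 1
~((B ↔ B) → (B ↔ B)) ↔ (B → (A ↔ B)) = 0 ↔ 1 = 0
(((B → B) ↔ ((A → A) ↔ B)) → (((A ↔ A) → (A → A)) ↔ B)) → (~((B ↔ B) → (B ↔ B)) ↔ (B → (A ↔ B))) = 1 → 0 = 0
((~(A ↔ (B → A)) → ((A → B) ↔ ~B)) ↔ ~((A ↔ A) ↔ (A ↔ B))) ↔ ((((B → B) ↔ ((A → A) ↔ B)) → (((A ↔ A) → (A → A)) ↔ B)) → (~((B ↔ B) → (B ↔ B)) ↔ (B → (A ↔ B)))) = 0 ↔ 0 = 1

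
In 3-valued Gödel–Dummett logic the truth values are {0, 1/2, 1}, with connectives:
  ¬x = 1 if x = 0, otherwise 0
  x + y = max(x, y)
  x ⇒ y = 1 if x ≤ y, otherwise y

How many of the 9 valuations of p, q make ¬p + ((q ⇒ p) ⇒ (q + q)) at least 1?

p = 0, q = 0 ↦ 1  ≥
p = 0, q = 1/2 ↦ 1  ≥
p = 0, q = 1 ↦ 1  ≥
p = 1/2, q = 0 ↦ 0  <
p = 1/2, q = 1/2 ↦ 1/2  <
p = 1/2, q = 1 ↦ 1  ≥
p = 1, q = 0 ↦ 0  <
p = 1, q = 1/2 ↦ 1/2  <
p = 1, q = 1 ↦ 1  ≥
So 5 of the 9 assignments meet the threshold.

5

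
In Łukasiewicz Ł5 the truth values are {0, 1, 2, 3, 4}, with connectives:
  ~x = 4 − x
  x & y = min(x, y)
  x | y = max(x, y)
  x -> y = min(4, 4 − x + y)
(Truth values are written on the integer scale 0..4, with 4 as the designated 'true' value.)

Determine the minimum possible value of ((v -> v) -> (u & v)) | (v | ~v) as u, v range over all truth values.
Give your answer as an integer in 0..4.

Take u = 0, v = 2:
v -> v = 2 -> 2 = 4
u & v = 0 & 2 = 0
(v -> v) -> (u & v) = 4 -> 0 = 0
~v = ~2 = 2
v | ~v = 2 | 2 = 2
((v -> v) -> (u & v)) | (v | ~v) = 0 | 2 = 2
No assignment yields a value below 2, so this is the minimum.

2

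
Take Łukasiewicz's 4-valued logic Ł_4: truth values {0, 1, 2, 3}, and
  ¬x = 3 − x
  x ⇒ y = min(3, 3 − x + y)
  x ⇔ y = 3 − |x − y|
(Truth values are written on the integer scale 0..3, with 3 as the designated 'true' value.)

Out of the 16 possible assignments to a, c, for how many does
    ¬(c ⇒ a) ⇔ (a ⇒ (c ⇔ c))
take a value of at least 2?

3

a = 0, c = 0 ↦ 0  <
a = 0, c = 1 ↦ 1  <
a = 0, c = 2 ↦ 2  ≥
a = 0, c = 3 ↦ 3  ≥
a = 1, c = 0 ↦ 0  <
a = 1, c = 1 ↦ 0  <
a = 1, c = 2 ↦ 1  <
a = 1, c = 3 ↦ 2  ≥
a = 2, c = 0 ↦ 0  <
a = 2, c = 1 ↦ 0  <
a = 2, c = 2 ↦ 0  <
a = 2, c = 3 ↦ 1  <
a = 3, c = 0 ↦ 0  <
a = 3, c = 1 ↦ 0  <
a = 3, c = 2 ↦ 0  <
a = 3, c = 3 ↦ 0  <
So 3 of the 16 assignments meet the threshold.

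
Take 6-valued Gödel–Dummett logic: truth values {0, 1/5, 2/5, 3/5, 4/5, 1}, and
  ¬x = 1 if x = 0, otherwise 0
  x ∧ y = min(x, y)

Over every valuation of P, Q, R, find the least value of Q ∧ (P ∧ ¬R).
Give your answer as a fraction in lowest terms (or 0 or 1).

0

Take P = 0, Q = 0, R = 0:
¬R = ¬0 = 1
P ∧ ¬R = 0 ∧ 1 = 0
Q ∧ (P ∧ ¬R) = 0 ∧ 0 = 0
No assignment yields a value below 0, so this is the minimum.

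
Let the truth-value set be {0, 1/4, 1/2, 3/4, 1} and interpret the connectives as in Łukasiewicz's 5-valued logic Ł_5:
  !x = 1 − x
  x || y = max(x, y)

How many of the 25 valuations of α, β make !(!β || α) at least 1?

value 1: 1 assignment (counts)
value 3/4: 3 assignments
value 1/2: 5 assignments
value 1/4: 7 assignments
value 0: 9 assignments
So 1 of the 25 assignments meets the threshold.

1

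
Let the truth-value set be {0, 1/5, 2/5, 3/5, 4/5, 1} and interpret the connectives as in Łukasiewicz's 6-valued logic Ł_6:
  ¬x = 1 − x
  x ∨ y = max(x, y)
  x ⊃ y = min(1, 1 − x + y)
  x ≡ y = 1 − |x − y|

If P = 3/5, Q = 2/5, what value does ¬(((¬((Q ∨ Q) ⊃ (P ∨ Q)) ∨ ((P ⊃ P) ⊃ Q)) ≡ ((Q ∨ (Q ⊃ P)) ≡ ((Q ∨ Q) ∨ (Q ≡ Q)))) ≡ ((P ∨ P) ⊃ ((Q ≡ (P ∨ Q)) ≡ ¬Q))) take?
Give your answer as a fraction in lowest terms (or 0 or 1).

3/5

Q ∨ Q = 2/5 ∨ 2/5 = 2/5
P ∨ Q = 3/5 ∨ 2/5 = 3/5
(Q ∨ Q) ⊃ (P ∨ Q) = 2/5 ⊃ 3/5 = 1
¬((Q ∨ Q) ⊃ (P ∨ Q)) = ¬1 = 0
P ⊃ P = 3/5 ⊃ 3/5 = 1
(P ⊃ P) ⊃ Q = 1 ⊃ 2/5 = 2/5
¬((Q ∨ Q) ⊃ (P ∨ Q)) ∨ ((P ⊃ P) ⊃ Q) = 0 ∨ 2/5 = 2/5
Q ⊃ P = 2/5 ⊃ 3/5 = 1
Q ∨ (Q ⊃ P) = 2/5 ∨ 1 = 1
Q ∨ Q = 2/5 ∨ 2/5 = 2/5
Q ≡ Q = 2/5 ≡ 2/5 = 1
(Q ∨ Q) ∨ (Q ≡ Q) = 2/5 ∨ 1 = 1
(Q ∨ (Q ⊃ P)) ≡ ((Q ∨ Q) ∨ (Q ≡ Q)) = 1 ≡ 1 = 1
(¬((Q ∨ Q) ⊃ (P ∨ Q)) ∨ ((P ⊃ P) ⊃ Q)) ≡ ((Q ∨ (Q ⊃ P)) ≡ ((Q ∨ Q) ∨ (Q ≡ Q))) = 2/5 ≡ 1 = 2/5
P ∨ P = 3/5 ∨ 3/5 = 3/5
P ∨ Q = 3/5 ∨ 2/5 = 3/5
Q ≡ (P ∨ Q) = 2/5 ≡ 3/5 = 4/5
¬Q = ¬2/5 = 3/5
(Q ≡ (P ∨ Q)) ≡ ¬Q = 4/5 ≡ 3/5 = 4/5
(P ∨ P) ⊃ ((Q ≡ (P ∨ Q)) ≡ ¬Q) = 3/5 ⊃ 4/5 = 1
((¬((Q ∨ Q) ⊃ (P ∨ Q)) ∨ ((P ⊃ P) ⊃ Q)) ≡ ((Q ∨ (Q ⊃ P)) ≡ ((Q ∨ Q) ∨ (Q ≡ Q)))) ≡ ((P ∨ P) ⊃ ((Q ≡ (P ∨ Q)) ≡ ¬Q)) = 2/5 ≡ 1 = 2/5
¬(((¬((Q ∨ Q) ⊃ (P ∨ Q)) ∨ ((P ⊃ P) ⊃ Q)) ≡ ((Q ∨ (Q ⊃ P)) ≡ ((Q ∨ Q) ∨ (Q ≡ Q)))) ≡ ((P ∨ P) ⊃ ((Q ≡ (P ∨ Q)) ≡ ¬Q))) = ¬2/5 = 3/5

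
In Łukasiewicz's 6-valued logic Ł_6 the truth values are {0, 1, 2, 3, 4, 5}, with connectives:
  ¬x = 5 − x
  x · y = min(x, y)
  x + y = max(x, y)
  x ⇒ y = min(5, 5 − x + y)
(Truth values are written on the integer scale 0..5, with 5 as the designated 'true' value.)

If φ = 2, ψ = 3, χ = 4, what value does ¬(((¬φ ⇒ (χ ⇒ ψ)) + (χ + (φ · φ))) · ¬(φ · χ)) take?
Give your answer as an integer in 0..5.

¬φ = ¬2 = 3
χ ⇒ ψ = 4 ⇒ 3 = 4
¬φ ⇒ (χ ⇒ ψ) = 3 ⇒ 4 = 5
φ · φ = 2 · 2 = 2
χ + (φ · φ) = 4 + 2 = 4
(¬φ ⇒ (χ ⇒ ψ)) + (χ + (φ · φ)) = 5 + 4 = 5
φ · χ = 2 · 4 = 2
¬(φ · χ) = ¬2 = 3
((¬φ ⇒ (χ ⇒ ψ)) + (χ + (φ · φ))) · ¬(φ · χ) = 5 · 3 = 3
¬(((¬φ ⇒ (χ ⇒ ψ)) + (χ + (φ · φ))) · ¬(φ · χ)) = ¬3 = 2

2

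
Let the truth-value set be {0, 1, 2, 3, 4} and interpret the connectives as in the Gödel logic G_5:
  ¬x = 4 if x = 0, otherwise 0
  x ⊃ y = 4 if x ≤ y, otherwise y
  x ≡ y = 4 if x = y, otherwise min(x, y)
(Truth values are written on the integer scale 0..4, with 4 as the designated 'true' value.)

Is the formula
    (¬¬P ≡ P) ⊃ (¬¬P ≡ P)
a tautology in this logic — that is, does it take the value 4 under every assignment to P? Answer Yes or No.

P = 0 ↦ 4
P = 1 ↦ 4
P = 2 ↦ 4
P = 3 ↦ 4
P = 4 ↦ 4
Every assignment gives a value ≥ 4.

Yes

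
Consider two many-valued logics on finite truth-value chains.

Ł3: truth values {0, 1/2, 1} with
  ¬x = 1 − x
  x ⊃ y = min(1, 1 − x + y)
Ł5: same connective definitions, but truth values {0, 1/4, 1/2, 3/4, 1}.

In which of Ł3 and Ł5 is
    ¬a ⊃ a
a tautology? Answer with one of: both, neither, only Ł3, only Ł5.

In Ł3: at a = 0 the value is 0 — not a tautology.
In Ł5: at a = 0 the value is 0 — not a tautology.

neither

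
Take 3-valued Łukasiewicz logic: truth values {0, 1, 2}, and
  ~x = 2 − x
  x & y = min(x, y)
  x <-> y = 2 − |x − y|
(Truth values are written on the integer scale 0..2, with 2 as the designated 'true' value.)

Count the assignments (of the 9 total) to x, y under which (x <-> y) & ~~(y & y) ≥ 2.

x = 0, y = 0 ↦ 0  <
x = 0, y = 1 ↦ 1  <
x = 0, y = 2 ↦ 0  <
x = 1, y = 0 ↦ 0  <
x = 1, y = 1 ↦ 1  <
x = 1, y = 2 ↦ 1  <
x = 2, y = 0 ↦ 0  <
x = 2, y = 1 ↦ 1  <
x = 2, y = 2 ↦ 2  ≥
So 1 of the 9 assignments meets the threshold.

1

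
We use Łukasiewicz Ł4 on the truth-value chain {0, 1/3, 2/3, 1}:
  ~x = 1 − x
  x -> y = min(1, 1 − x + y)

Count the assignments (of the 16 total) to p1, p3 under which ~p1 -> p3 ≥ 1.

p1 = 0, p3 = 0 ↦ 0  <
p1 = 0, p3 = 1/3 ↦ 1/3  <
p1 = 0, p3 = 2/3 ↦ 2/3  <
p1 = 0, p3 = 1 ↦ 1  ≥
p1 = 1/3, p3 = 0 ↦ 1/3  <
p1 = 1/3, p3 = 1/3 ↦ 2/3  <
p1 = 1/3, p3 = 2/3 ↦ 1  ≥
p1 = 1/3, p3 = 1 ↦ 1  ≥
p1 = 2/3, p3 = 0 ↦ 2/3  <
p1 = 2/3, p3 = 1/3 ↦ 1  ≥
p1 = 2/3, p3 = 2/3 ↦ 1  ≥
p1 = 2/3, p3 = 1 ↦ 1  ≥
p1 = 1, p3 = 0 ↦ 1  ≥
p1 = 1, p3 = 1/3 ↦ 1  ≥
p1 = 1, p3 = 2/3 ↦ 1  ≥
p1 = 1, p3 = 1 ↦ 1  ≥
So 10 of the 16 assignments meet the threshold.

10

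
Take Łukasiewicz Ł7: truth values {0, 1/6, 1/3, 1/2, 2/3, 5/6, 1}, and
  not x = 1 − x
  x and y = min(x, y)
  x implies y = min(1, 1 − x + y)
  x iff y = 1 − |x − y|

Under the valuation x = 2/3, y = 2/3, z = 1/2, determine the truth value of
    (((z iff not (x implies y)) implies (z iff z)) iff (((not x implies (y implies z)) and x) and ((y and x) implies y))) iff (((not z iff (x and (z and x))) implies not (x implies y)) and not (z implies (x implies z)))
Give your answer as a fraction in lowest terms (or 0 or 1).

1/3

x implies y = 2/3 implies 2/3 = 1
not (x implies y) = not 1 = 0
z iff not (x implies y) = 1/2 iff 0 = 1/2
z iff z = 1/2 iff 1/2 = 1
(z iff not (x implies y)) implies (z iff z) = 1/2 implies 1 = 1
not x = not 2/3 = 1/3
y implies z = 2/3 implies 1/2 = 5/6
not x implies (y implies z) = 1/3 implies 5/6 = 1
(not x implies (y implies z)) and x = 1 and 2/3 = 2/3
y and x = 2/3 and 2/3 = 2/3
(y and x) implies y = 2/3 implies 2/3 = 1
((not x implies (y implies z)) and x) and ((y and x) implies y) = 2/3 and 1 = 2/3
((z iff not (x implies y)) implies (z iff z)) iff (((not x implies (y implies z)) and x) and ((y and x) implies y)) = 1 iff 2/3 = 2/3
not z = not 1/2 = 1/2
z and x = 1/2 and 2/3 = 1/2
x and (z and x) = 2/3 and 1/2 = 1/2
not z iff (x and (z and x)) = 1/2 iff 1/2 = 1
x implies y = 2/3 implies 2/3 = 1
not (x implies y) = not 1 = 0
(not z iff (x and (z and x))) implies not (x implies y) = 1 implies 0 = 0
x implies z = 2/3 implies 1/2 = 5/6
z implies (x implies z) = 1/2 implies 5/6 = 1
not (z implies (x implies z)) = not 1 = 0
((not z iff (x and (z and x))) implies not (x implies y)) and not (z implies (x implies z)) = 0 and 0 = 0
(((z iff not (x implies y)) implies (z iff z)) iff (((not x implies (y implies z)) and x) and ((y and x) implies y))) iff (((not z iff (x and (z and x))) implies not (x implies y)) and not (z implies (x implies z))) = 2/3 iff 0 = 1/3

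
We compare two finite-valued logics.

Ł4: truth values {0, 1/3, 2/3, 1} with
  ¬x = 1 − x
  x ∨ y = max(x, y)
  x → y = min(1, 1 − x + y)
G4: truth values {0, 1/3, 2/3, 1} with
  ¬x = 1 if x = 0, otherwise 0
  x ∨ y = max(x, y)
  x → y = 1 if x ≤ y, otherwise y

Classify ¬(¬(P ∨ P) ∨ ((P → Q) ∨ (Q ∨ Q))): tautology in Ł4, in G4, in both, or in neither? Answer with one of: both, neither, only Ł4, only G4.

neither

In Ł4: at P = 0, Q = 0 the value is 0 — not a tautology.
In G4: at P = 0, Q = 0 the value is 0 — not a tautology.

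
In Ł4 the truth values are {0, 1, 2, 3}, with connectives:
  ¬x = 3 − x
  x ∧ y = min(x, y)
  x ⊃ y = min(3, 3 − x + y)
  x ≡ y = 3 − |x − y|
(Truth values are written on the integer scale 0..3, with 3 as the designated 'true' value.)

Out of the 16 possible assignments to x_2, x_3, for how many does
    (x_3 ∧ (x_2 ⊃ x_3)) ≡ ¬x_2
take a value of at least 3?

4

x_2 = 0, x_3 = 0 ↦ 0  <
x_2 = 0, x_3 = 1 ↦ 1  <
x_2 = 0, x_3 = 2 ↦ 2  <
x_2 = 0, x_3 = 3 ↦ 3  ≥
x_2 = 1, x_3 = 0 ↦ 1  <
x_2 = 1, x_3 = 1 ↦ 2  <
x_2 = 1, x_3 = 2 ↦ 3  ≥
x_2 = 1, x_3 = 3 ↦ 2  <
x_2 = 2, x_3 = 0 ↦ 2  <
x_2 = 2, x_3 = 1 ↦ 3  ≥
x_2 = 2, x_3 = 2 ↦ 2  <
x_2 = 2, x_3 = 3 ↦ 1  <
x_2 = 3, x_3 = 0 ↦ 3  ≥
x_2 = 3, x_3 = 1 ↦ 2  <
x_2 = 3, x_3 = 2 ↦ 1  <
x_2 = 3, x_3 = 3 ↦ 0  <
So 4 of the 16 assignments meet the threshold.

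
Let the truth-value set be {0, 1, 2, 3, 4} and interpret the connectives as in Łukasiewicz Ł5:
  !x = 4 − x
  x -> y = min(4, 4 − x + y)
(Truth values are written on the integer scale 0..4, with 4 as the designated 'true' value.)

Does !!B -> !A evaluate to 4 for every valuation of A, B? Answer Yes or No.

Counterexample: take A = 1, B = 4.
!B = !4 = 0
!!B = !0 = 4
!A = !1 = 3
!!B -> !A = 4 -> 3 = 3
This gives 3 ≠ 4.

No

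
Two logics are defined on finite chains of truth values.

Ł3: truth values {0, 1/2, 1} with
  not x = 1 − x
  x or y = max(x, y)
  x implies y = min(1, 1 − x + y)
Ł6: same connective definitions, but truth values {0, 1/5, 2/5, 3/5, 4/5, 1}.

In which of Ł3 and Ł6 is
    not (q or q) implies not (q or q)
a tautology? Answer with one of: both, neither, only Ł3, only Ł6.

In Ł3: every assignment gives 1 — tautology.
In Ł6: every assignment gives 1 — tautology.

both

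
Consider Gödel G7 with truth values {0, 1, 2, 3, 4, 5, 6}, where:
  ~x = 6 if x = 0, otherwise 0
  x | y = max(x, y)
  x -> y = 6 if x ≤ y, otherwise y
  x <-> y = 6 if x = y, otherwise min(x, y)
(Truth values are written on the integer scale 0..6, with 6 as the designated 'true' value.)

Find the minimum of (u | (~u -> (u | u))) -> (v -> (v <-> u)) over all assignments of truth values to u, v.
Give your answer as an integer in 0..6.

1

Take u = 1, v = 2:
~u = ~1 = 0
u | u = 1 | 1 = 1
~u -> (u | u) = 0 -> 1 = 6
u | (~u -> (u | u)) = 1 | 6 = 6
v <-> u = 2 <-> 1 = 1
v -> (v <-> u) = 2 -> 1 = 1
(u | (~u -> (u | u))) -> (v -> (v <-> u)) = 6 -> 1 = 1
No assignment yields a value below 1, so this is the minimum.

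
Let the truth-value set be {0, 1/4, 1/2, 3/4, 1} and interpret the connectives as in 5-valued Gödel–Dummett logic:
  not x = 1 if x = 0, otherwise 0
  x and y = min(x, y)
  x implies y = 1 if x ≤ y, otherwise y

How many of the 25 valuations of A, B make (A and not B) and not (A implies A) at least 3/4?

0

value 0: 25 assignments
So 0 of the 25 assignments meet the threshold.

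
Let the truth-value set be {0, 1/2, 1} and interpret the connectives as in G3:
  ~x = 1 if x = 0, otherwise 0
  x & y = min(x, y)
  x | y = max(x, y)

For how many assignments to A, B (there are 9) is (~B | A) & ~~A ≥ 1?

A = 0, B = 0 ↦ 0  <
A = 0, B = 1/2 ↦ 0  <
A = 0, B = 1 ↦ 0  <
A = 1/2, B = 0 ↦ 1  ≥
A = 1/2, B = 1/2 ↦ 1/2  <
A = 1/2, B = 1 ↦ 1/2  <
A = 1, B = 0 ↦ 1  ≥
A = 1, B = 1/2 ↦ 1  ≥
A = 1, B = 1 ↦ 1  ≥
So 4 of the 9 assignments meet the threshold.

4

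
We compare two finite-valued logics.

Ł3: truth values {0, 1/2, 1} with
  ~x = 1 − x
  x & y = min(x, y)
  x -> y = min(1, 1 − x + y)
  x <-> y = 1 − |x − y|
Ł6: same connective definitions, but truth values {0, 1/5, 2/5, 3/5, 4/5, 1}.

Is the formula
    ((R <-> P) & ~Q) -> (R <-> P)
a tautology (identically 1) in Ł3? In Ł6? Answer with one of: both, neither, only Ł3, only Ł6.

In Ł3: every assignment gives 1 — tautology.
In Ł6: every assignment gives 1 — tautology.

both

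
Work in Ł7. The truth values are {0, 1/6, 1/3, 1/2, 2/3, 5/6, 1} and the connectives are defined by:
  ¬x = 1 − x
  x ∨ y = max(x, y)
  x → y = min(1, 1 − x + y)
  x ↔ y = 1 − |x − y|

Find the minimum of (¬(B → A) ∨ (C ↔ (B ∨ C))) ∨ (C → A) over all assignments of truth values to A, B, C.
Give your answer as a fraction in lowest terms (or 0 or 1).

Take A = 0, B = 2/3, C = 1/3:
B → A = 2/3 → 0 = 1/3
¬(B → A) = ¬1/3 = 2/3
B ∨ C = 2/3 ∨ 1/3 = 2/3
C ↔ (B ∨ C) = 1/3 ↔ 2/3 = 2/3
¬(B → A) ∨ (C ↔ (B ∨ C)) = 2/3 ∨ 2/3 = 2/3
C → A = 1/3 → 0 = 2/3
(¬(B → A) ∨ (C ↔ (B ∨ C))) ∨ (C → A) = 2/3 ∨ 2/3 = 2/3
No assignment yields a value below 2/3, so this is the minimum.

2/3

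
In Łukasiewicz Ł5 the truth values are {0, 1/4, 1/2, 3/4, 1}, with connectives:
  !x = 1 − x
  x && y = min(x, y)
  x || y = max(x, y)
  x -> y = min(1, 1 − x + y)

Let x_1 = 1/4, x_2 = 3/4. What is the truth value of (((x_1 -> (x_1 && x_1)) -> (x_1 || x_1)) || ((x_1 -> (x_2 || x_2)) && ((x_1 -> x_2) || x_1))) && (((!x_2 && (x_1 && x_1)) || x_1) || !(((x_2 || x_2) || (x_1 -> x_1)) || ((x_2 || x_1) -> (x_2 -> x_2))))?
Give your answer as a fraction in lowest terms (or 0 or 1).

1/4

x_1 && x_1 = 1/4 && 1/4 = 1/4
x_1 -> (x_1 && x_1) = 1/4 -> 1/4 = 1
x_1 || x_1 = 1/4 || 1/4 = 1/4
(x_1 -> (x_1 && x_1)) -> (x_1 || x_1) = 1 -> 1/4 = 1/4
x_2 || x_2 = 3/4 || 3/4 = 3/4
x_1 -> (x_2 || x_2) = 1/4 -> 3/4 = 1
x_1 -> x_2 = 1/4 -> 3/4 = 1
(x_1 -> x_2) || x_1 = 1 || 1/4 = 1
(x_1 -> (x_2 || x_2)) && ((x_1 -> x_2) || x_1) = 1 && 1 = 1
((x_1 -> (x_1 && x_1)) -> (x_1 || x_1)) || ((x_1 -> (x_2 || x_2)) && ((x_1 -> x_2) || x_1)) = 1/4 || 1 = 1
!x_2 = !3/4 = 1/4
x_1 && x_1 = 1/4 && 1/4 = 1/4
!x_2 && (x_1 && x_1) = 1/4 && 1/4 = 1/4
(!x_2 && (x_1 && x_1)) || x_1 = 1/4 || 1/4 = 1/4
x_2 || x_2 = 3/4 || 3/4 = 3/4
x_1 -> x_1 = 1/4 -> 1/4 = 1
(x_2 || x_2) || (x_1 -> x_1) = 3/4 || 1 = 1
x_2 || x_1 = 3/4 || 1/4 = 3/4
x_2 -> x_2 = 3/4 -> 3/4 = 1
(x_2 || x_1) -> (x_2 -> x_2) = 3/4 -> 1 = 1
((x_2 || x_2) || (x_1 -> x_1)) || ((x_2 || x_1) -> (x_2 -> x_2)) = 1 || 1 = 1
!(((x_2 || x_2) || (x_1 -> x_1)) || ((x_2 || x_1) -> (x_2 -> x_2))) = !1 = 0
((!x_2 && (x_1 && x_1)) || x_1) || !(((x_2 || x_2) || (x_1 -> x_1)) || ((x_2 || x_1) -> (x_2 -> x_2))) = 1/4 || 0 = 1/4
(((x_1 -> (x_1 && x_1)) -> (x_1 || x_1)) || ((x_1 -> (x_2 || x_2)) && ((x_1 -> x_2) || x_1))) && (((!x_2 && (x_1 && x_1)) || x_1) || !(((x_2 || x_2) || (x_1 -> x_1)) || ((x_2 || x_1) -> (x_2 -> x_2)))) = 1 && 1/4 = 1/4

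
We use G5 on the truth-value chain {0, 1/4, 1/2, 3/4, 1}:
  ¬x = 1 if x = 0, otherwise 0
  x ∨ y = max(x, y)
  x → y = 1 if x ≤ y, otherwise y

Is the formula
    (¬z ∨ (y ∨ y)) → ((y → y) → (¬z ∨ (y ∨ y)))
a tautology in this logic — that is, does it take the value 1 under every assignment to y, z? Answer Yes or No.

Yes

At y = 0, z = 1/2, for instance:
¬z = ¬1/2 = 0
y ∨ y = 0 ∨ 0 = 0
¬z ∨ (y ∨ y) = 0 ∨ 0 = 0
y → y = 0 → 0 = 1
(y → y) → (¬z ∨ (y ∨ y)) = 1 → 0 = 0
(¬z ∨ (y ∨ y)) → ((y → y) → (¬z ∨ (y ∨ y))) = 0 → 0 = 1
and checking the remaining 24 assignments likewise gives ≥ 1 in every case.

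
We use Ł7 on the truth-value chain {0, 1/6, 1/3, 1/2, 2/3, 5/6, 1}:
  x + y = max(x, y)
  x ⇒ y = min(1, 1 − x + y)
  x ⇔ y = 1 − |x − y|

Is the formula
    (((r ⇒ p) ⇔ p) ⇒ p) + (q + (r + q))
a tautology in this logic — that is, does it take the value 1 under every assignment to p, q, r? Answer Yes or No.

Counterexample: take p = 0, q = 0, r = 1/6.
r ⇒ p = 1/6 ⇒ 0 = 5/6
(r ⇒ p) ⇔ p = 5/6 ⇔ 0 = 1/6
((r ⇒ p) ⇔ p) ⇒ p = 1/6 ⇒ 0 = 5/6
r + q = 1/6 + 0 = 1/6
q + (r + q) = 0 + 1/6 = 1/6
(((r ⇒ p) ⇔ p) ⇒ p) + (q + (r + q)) = 5/6 + 1/6 = 5/6
This gives 5/6 ≠ 1.

No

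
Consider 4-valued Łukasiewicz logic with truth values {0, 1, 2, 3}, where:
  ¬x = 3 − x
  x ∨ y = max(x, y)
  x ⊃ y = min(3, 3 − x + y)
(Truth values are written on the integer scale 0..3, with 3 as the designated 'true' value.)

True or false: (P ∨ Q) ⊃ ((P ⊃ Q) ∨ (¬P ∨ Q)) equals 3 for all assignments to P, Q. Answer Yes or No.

Counterexample: take P = 2, Q = 0.
P ∨ Q = 2 ∨ 0 = 2
P ⊃ Q = 2 ⊃ 0 = 1
¬P = ¬2 = 1
¬P ∨ Q = 1 ∨ 0 = 1
(P ⊃ Q) ∨ (¬P ∨ Q) = 1 ∨ 1 = 1
(P ∨ Q) ⊃ ((P ⊃ Q) ∨ (¬P ∨ Q)) = 2 ⊃ 1 = 2
This gives 2 ≠ 3.

No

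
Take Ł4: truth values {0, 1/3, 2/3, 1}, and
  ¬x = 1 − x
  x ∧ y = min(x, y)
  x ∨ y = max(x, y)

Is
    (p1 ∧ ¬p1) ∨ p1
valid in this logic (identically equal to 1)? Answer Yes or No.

No

Counterexample: take p1 = 0.
¬p1 = ¬0 = 1
p1 ∧ ¬p1 = 0 ∧ 1 = 0
(p1 ∧ ¬p1) ∨ p1 = 0 ∨ 0 = 0
This gives 0 ≠ 1.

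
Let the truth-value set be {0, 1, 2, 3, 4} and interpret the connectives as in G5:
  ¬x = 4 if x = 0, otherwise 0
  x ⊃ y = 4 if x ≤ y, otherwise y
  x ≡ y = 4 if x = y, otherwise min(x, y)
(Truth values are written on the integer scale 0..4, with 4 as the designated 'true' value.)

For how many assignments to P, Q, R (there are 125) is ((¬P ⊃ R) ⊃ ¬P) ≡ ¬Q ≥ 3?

85

value 4: 85 assignments (counts)
value 0: 40 assignments
So 85 of the 125 assignments meet the threshold.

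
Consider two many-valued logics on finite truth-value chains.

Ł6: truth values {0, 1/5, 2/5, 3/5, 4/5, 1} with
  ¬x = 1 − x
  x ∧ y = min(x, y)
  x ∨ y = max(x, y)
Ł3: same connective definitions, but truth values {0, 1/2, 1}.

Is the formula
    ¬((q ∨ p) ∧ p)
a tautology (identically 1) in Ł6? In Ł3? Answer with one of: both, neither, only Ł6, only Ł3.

In Ł6: at p = 1/5, q = 0 the value is 4/5 — not a tautology.
In Ł3: at p = 1/2, q = 0 the value is 1/2 — not a tautology.

neither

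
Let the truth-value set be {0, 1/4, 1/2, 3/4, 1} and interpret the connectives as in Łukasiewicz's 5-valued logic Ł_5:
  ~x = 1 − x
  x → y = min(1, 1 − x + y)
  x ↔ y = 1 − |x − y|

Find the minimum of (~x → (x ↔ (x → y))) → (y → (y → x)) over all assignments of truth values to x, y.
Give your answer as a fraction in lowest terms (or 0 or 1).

Take x = 1/2, y = 1:
~x = ~1/2 = 1/2
x → y = 1/2 → 1 = 1
x ↔ (x → y) = 1/2 ↔ 1 = 1/2
~x → (x ↔ (x → y)) = 1/2 → 1/2 = 1
y → x = 1 → 1/2 = 1/2
y → (y → x) = 1 → 1/2 = 1/2
(~x → (x ↔ (x → y))) → (y → (y → x)) = 1 → 1/2 = 1/2
No assignment yields a value below 1/2, so this is the minimum.

1/2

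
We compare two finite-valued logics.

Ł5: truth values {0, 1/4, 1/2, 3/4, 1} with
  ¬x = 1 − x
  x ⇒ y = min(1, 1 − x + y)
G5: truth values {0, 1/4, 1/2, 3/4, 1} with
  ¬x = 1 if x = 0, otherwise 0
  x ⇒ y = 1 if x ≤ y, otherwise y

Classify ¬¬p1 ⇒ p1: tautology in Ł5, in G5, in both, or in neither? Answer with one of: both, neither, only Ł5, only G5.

In Ł5: every assignment gives 1 — tautology.
In G5: at p1 = 1/4 the value is 1/4 — not a tautology.

only Ł5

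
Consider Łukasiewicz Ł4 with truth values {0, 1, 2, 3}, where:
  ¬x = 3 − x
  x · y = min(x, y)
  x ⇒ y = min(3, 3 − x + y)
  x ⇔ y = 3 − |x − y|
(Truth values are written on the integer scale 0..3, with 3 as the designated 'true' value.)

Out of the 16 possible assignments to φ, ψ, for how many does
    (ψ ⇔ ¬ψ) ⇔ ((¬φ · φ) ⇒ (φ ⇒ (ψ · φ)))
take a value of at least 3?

φ = 0, ψ = 0 ↦ 0  <
φ = 0, ψ = 1 ↦ 2  <
φ = 0, ψ = 2 ↦ 2  <
φ = 0, ψ = 3 ↦ 0  <
φ = 1, ψ = 0 ↦ 0  <
φ = 1, ψ = 1 ↦ 2  <
φ = 1, ψ = 2 ↦ 2  <
φ = 1, ψ = 3 ↦ 0  <
φ = 2, ψ = 0 ↦ 0  <
φ = 2, ψ = 1 ↦ 2  <
φ = 2, ψ = 2 ↦ 2  <
φ = 2, ψ = 3 ↦ 0  <
φ = 3, ψ = 0 ↦ 0  <
φ = 3, ψ = 1 ↦ 2  <
φ = 3, ψ = 2 ↦ 2  <
φ = 3, ψ = 3 ↦ 0  <
So 0 of the 16 assignments meet the threshold.

0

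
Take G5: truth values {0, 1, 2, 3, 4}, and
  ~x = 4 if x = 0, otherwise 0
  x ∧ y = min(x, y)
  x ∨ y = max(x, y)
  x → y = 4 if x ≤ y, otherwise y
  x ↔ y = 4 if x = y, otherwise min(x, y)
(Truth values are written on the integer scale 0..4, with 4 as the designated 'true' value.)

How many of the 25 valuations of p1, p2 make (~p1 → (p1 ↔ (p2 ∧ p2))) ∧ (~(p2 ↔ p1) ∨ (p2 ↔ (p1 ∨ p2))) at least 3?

16

value 4: 15 assignments (counts)
value 3: 1 assignment (counts)
value 2: 2 assignments
value 1: 3 assignments
value 0: 4 assignments
So 16 of the 25 assignments meet the threshold.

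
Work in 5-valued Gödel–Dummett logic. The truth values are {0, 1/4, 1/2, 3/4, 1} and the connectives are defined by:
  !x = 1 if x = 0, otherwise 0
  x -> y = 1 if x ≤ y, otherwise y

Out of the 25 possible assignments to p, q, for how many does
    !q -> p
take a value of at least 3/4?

22

value 1: 21 assignments (counts)
value 3/4: 1 assignment (counts)
value 1/2: 1 assignment
value 1/4: 1 assignment
value 0: 1 assignment
So 22 of the 25 assignments meet the threshold.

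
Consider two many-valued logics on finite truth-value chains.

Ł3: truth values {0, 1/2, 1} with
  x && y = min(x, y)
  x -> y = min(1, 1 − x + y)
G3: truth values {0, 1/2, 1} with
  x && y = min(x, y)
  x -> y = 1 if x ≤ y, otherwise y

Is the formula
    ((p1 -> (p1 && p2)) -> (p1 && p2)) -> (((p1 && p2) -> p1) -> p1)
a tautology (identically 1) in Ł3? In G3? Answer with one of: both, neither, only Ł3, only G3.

In Ł3: every assignment gives 1 — tautology.
In G3: at p1 = 1/2, p2 = 0 the value is 1/2 — not a tautology.

only Ł3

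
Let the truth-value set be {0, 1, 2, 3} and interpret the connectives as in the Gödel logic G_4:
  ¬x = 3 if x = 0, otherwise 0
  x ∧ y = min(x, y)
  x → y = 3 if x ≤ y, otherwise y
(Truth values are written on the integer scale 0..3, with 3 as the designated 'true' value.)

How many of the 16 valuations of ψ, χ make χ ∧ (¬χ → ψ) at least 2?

ψ = 0, χ = 0 ↦ 0  <
ψ = 0, χ = 1 ↦ 1  <
ψ = 0, χ = 2 ↦ 2  ≥
ψ = 0, χ = 3 ↦ 3  ≥
ψ = 1, χ = 0 ↦ 0  <
ψ = 1, χ = 1 ↦ 1  <
ψ = 1, χ = 2 ↦ 2  ≥
ψ = 1, χ = 3 ↦ 3  ≥
ψ = 2, χ = 0 ↦ 0  <
ψ = 2, χ = 1 ↦ 1  <
ψ = 2, χ = 2 ↦ 2  ≥
ψ = 2, χ = 3 ↦ 3  ≥
ψ = 3, χ = 0 ↦ 0  <
ψ = 3, χ = 1 ↦ 1  <
ψ = 3, χ = 2 ↦ 2  ≥
ψ = 3, χ = 3 ↦ 3  ≥
So 8 of the 16 assignments meet the threshold.

8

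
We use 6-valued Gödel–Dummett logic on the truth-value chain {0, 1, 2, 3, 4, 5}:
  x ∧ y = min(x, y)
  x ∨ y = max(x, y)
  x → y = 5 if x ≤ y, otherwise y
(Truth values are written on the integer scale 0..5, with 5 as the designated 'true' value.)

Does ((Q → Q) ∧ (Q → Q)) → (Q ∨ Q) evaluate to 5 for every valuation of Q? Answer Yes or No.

No

Counterexample: take Q = 0.
Q → Q = 0 → 0 = 5
Q → Q = 0 → 0 = 5
(Q → Q) ∧ (Q → Q) = 5 ∧ 5 = 5
Q ∨ Q = 0 ∨ 0 = 0
((Q → Q) ∧ (Q → Q)) → (Q ∨ Q) = 5 → 0 = 0
This gives 0 ≠ 5.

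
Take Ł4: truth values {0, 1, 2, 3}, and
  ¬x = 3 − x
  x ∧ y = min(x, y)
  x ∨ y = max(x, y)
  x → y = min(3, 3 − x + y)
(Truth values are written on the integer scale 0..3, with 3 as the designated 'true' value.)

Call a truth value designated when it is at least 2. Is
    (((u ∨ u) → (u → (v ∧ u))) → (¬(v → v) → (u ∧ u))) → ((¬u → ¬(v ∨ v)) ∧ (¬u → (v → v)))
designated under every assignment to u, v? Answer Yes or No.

Counterexample: take u = 0, v = 2.
u ∨ u = 0 ∨ 0 = 0
v ∧ u = 2 ∧ 0 = 0
u → (v ∧ u) = 0 → 0 = 3
(u ∨ u) → (u → (v ∧ u)) = 0 → 3 = 3
v → v = 2 → 2 = 3
¬(v → v) = ¬3 = 0
u ∧ u = 0 ∧ 0 = 0
¬(v → v) → (u ∧ u) = 0 → 0 = 3
((u ∨ u) → (u → (v ∧ u))) → (¬(v → v) → (u ∧ u)) = 3 → 3 = 3
¬u = ¬0 = 3
v ∨ v = 2 ∨ 2 = 2
¬(v ∨ v) = ¬2 = 1
¬u → ¬(v ∨ v) = 3 → 1 = 1
¬u = ¬0 = 3
v → v = 2 → 2 = 3
¬u → (v → v) = 3 → 3 = 3
(¬u → ¬(v ∨ v)) ∧ (¬u → (v → v)) = 1 ∧ 3 = 1
(((u ∨ u) → (u → (v ∧ u))) → (¬(v → v) → (u ∧ u))) → ((¬u → ¬(v ∨ v)) ∧ (¬u → (v → v))) = 3 → 1 = 1
This gives 1, which is below 2.

No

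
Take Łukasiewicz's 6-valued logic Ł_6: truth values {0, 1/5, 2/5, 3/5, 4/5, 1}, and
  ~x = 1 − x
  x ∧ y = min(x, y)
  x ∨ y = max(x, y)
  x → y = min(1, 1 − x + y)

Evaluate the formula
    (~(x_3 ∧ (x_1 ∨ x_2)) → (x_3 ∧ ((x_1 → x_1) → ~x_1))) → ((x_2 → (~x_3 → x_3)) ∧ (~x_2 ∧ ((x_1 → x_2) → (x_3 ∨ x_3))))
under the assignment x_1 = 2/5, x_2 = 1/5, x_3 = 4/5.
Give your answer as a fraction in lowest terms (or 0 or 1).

x_1 ∨ x_2 = 2/5 ∨ 1/5 = 2/5
x_3 ∧ (x_1 ∨ x_2) = 4/5 ∧ 2/5 = 2/5
~(x_3 ∧ (x_1 ∨ x_2)) = ~2/5 = 3/5
x_1 → x_1 = 2/5 → 2/5 = 1
~x_1 = ~2/5 = 3/5
(x_1 → x_1) → ~x_1 = 1 → 3/5 = 3/5
x_3 ∧ ((x_1 → x_1) → ~x_1) = 4/5 ∧ 3/5 = 3/5
~(x_3 ∧ (x_1 ∨ x_2)) → (x_3 ∧ ((x_1 → x_1) → ~x_1)) = 3/5 → 3/5 = 1
~x_3 = ~4/5 = 1/5
~x_3 → x_3 = 1/5 → 4/5 = 1
x_2 → (~x_3 → x_3) = 1/5 → 1 = 1
~x_2 = ~1/5 = 4/5
x_1 → x_2 = 2/5 → 1/5 = 4/5
x_3 ∨ x_3 = 4/5 ∨ 4/5 = 4/5
(x_1 → x_2) → (x_3 ∨ x_3) = 4/5 → 4/5 = 1
~x_2 ∧ ((x_1 → x_2) → (x_3 ∨ x_3)) = 4/5 ∧ 1 = 4/5
(x_2 → (~x_3 → x_3)) ∧ (~x_2 ∧ ((x_1 → x_2) → (x_3 ∨ x_3))) = 1 ∧ 4/5 = 4/5
(~(x_3 ∧ (x_1 ∨ x_2)) → (x_3 ∧ ((x_1 → x_1) → ~x_1))) → ((x_2 → (~x_3 → x_3)) ∧ (~x_2 ∧ ((x_1 → x_2) → (x_3 ∨ x_3)))) = 1 → 4/5 = 4/5

4/5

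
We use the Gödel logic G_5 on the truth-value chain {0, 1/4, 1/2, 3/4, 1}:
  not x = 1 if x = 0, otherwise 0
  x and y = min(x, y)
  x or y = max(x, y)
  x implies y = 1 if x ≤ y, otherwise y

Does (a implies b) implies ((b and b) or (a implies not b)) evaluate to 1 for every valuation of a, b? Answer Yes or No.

Counterexample: take a = 1/4, b = 1/4.
a implies b = 1/4 implies 1/4 = 1
b and b = 1/4 and 1/4 = 1/4
not b = not 1/4 = 0
a implies not b = 1/4 implies 0 = 0
(b and b) or (a implies not b) = 1/4 or 0 = 1/4
(a implies b) implies ((b and b) or (a implies not b)) = 1 implies 1/4 = 1/4
This gives 1/4 ≠ 1.

No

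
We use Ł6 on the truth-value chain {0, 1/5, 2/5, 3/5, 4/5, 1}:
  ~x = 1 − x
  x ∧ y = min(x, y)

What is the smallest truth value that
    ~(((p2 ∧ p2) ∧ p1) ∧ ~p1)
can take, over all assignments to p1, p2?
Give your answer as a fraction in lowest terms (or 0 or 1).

Take p1 = 2/5, p2 = 2/5:
p2 ∧ p2 = 2/5 ∧ 2/5 = 2/5
(p2 ∧ p2) ∧ p1 = 2/5 ∧ 2/5 = 2/5
~p1 = ~2/5 = 3/5
((p2 ∧ p2) ∧ p1) ∧ ~p1 = 2/5 ∧ 3/5 = 2/5
~(((p2 ∧ p2) ∧ p1) ∧ ~p1) = ~2/5 = 3/5
No assignment yields a value below 3/5, so this is the minimum.

3/5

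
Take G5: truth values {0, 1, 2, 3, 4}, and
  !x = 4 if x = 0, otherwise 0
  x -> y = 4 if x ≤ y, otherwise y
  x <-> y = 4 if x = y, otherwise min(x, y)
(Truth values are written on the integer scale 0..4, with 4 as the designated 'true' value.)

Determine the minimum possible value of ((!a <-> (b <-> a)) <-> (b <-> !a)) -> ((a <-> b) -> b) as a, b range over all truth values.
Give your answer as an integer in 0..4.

Take a = 1, b = 1:
!a = !1 = 0
b <-> a = 1 <-> 1 = 4
!a <-> (b <-> a) = 0 <-> 4 = 0
!a = !1 = 0
b <-> !a = 1 <-> 0 = 0
(!a <-> (b <-> a)) <-> (b <-> !a) = 0 <-> 0 = 4
a <-> b = 1 <-> 1 = 4
(a <-> b) -> b = 4 -> 1 = 1
((!a <-> (b <-> a)) <-> (b <-> !a)) -> ((a <-> b) -> b) = 4 -> 1 = 1
No assignment yields a value below 1, so this is the minimum.

1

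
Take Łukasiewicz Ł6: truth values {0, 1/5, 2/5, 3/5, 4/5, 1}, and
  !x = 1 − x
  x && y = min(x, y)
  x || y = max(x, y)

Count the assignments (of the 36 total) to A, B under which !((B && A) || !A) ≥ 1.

value 1: 1 assignment (counts)
value 4/5: 3 assignments
value 3/5: 5 assignments
value 2/5: 11 assignments
value 1/5: 9 assignments
value 0: 7 assignments
So 1 of the 36 assignments meets the threshold.

1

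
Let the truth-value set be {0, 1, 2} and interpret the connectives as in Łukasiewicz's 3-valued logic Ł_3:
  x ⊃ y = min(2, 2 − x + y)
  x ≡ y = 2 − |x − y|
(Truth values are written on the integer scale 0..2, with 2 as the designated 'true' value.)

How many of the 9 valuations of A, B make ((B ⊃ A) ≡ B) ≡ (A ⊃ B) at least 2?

4

A = 0, B = 0 ↦ 0  <
A = 0, B = 1 ↦ 2  ≥
A = 0, B = 2 ↦ 0  <
A = 1, B = 0 ↦ 1  <
A = 1, B = 1 ↦ 1  <
A = 1, B = 2 ↦ 1  <
A = 2, B = 0 ↦ 2  ≥
A = 2, B = 1 ↦ 2  ≥
A = 2, B = 2 ↦ 2  ≥
So 4 of the 9 assignments meet the threshold.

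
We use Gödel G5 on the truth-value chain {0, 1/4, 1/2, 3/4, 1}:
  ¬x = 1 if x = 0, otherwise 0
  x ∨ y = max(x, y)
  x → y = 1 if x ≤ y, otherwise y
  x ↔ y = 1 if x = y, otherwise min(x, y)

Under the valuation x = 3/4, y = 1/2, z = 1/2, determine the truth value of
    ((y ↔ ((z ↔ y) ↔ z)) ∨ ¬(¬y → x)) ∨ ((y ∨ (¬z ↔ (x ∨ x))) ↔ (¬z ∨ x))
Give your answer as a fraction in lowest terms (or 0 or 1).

1

z ↔ y = 1/2 ↔ 1/2 = 1
(z ↔ y) ↔ z = 1 ↔ 1/2 = 1/2
y ↔ ((z ↔ y) ↔ z) = 1/2 ↔ 1/2 = 1
¬y = ¬1/2 = 0
¬y → x = 0 → 3/4 = 1
¬(¬y → x) = ¬1 = 0
(y ↔ ((z ↔ y) ↔ z)) ∨ ¬(¬y → x) = 1 ∨ 0 = 1
¬z = ¬1/2 = 0
x ∨ x = 3/4 ∨ 3/4 = 3/4
¬z ↔ (x ∨ x) = 0 ↔ 3/4 = 0
y ∨ (¬z ↔ (x ∨ x)) = 1/2 ∨ 0 = 1/2
¬z = ¬1/2 = 0
¬z ∨ x = 0 ∨ 3/4 = 3/4
(y ∨ (¬z ↔ (x ∨ x))) ↔ (¬z ∨ x) = 1/2 ↔ 3/4 = 1/2
((y ↔ ((z ↔ y) ↔ z)) ∨ ¬(¬y → x)) ∨ ((y ∨ (¬z ↔ (x ∨ x))) ↔ (¬z ∨ x)) = 1 ∨ 1/2 = 1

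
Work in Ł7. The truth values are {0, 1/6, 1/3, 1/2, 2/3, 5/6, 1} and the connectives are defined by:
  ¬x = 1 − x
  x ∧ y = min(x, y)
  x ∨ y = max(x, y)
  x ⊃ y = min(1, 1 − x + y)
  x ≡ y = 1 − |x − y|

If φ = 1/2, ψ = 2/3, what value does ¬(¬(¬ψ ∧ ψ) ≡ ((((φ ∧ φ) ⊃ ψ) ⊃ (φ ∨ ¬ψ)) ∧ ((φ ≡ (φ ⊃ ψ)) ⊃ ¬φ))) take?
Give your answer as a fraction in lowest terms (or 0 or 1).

¬ψ = ¬2/3 = 1/3
¬ψ ∧ ψ = 1/3 ∧ 2/3 = 1/3
¬(¬ψ ∧ ψ) = ¬1/3 = 2/3
φ ∧ φ = 1/2 ∧ 1/2 = 1/2
(φ ∧ φ) ⊃ ψ = 1/2 ⊃ 2/3 = 1
¬ψ = ¬2/3 = 1/3
φ ∨ ¬ψ = 1/2 ∨ 1/3 = 1/2
((φ ∧ φ) ⊃ ψ) ⊃ (φ ∨ ¬ψ) = 1 ⊃ 1/2 = 1/2
φ ⊃ ψ = 1/2 ⊃ 2/3 = 1
φ ≡ (φ ⊃ ψ) = 1/2 ≡ 1 = 1/2
¬φ = ¬1/2 = 1/2
(φ ≡ (φ ⊃ ψ)) ⊃ ¬φ = 1/2 ⊃ 1/2 = 1
(((φ ∧ φ) ⊃ ψ) ⊃ (φ ∨ ¬ψ)) ∧ ((φ ≡ (φ ⊃ ψ)) ⊃ ¬φ) = 1/2 ∧ 1 = 1/2
¬(¬ψ ∧ ψ) ≡ ((((φ ∧ φ) ⊃ ψ) ⊃ (φ ∨ ¬ψ)) ∧ ((φ ≡ (φ ⊃ ψ)) ⊃ ¬φ)) = 2/3 ≡ 1/2 = 5/6
¬(¬(¬ψ ∧ ψ) ≡ ((((φ ∧ φ) ⊃ ψ) ⊃ (φ ∨ ¬ψ)) ∧ ((φ ≡ (φ ⊃ ψ)) ⊃ ¬φ))) = ¬5/6 = 1/6

1/6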